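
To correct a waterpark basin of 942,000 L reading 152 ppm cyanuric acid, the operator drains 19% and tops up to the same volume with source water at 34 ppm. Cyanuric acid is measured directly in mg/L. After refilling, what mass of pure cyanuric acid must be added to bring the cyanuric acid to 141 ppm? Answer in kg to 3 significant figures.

10.8 kg

After draining 19% and refilling: 152 × 0.81 + 34 × 0.19 = 129.58 ppm.
Deficit to target: 141 − 129.58 = 11.42 mg/L.
Mass: 11.42 mg/L × 942,000 L = 10,760 g cyanuric acid.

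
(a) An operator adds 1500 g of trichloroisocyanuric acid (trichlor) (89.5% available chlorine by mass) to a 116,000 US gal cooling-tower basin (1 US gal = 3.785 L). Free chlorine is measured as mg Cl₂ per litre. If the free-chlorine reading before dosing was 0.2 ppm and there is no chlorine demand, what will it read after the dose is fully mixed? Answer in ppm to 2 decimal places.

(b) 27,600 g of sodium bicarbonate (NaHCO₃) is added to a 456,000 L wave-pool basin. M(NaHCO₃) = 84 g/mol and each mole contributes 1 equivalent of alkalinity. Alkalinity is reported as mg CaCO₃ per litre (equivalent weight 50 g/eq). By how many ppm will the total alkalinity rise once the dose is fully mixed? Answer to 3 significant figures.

(a) Volume: 116,000 US gal × 3.785 L/gal = 439,060 L.
(a) Available chlorine delivered: 1500 g × 0.895 = 1342 g as Cl₂.
(a) Concentration rise: 1342 g / 439,060 L = 3.058 mg/L = 3.06 ppm.
(a) Final FC: 0.2 + 3.06 = 3.26 ppm.

(b) Moles of NaHCO₃: 27,600 g ÷ 84 g/mol = 328.6 mol → 328.6 eq of alkalinity.
(b) As CaCO₃: 328.6 eq × 50 g/eq = 16,430 g.
(b) Rise: 16,430 g / 456,000 L × 1000 = 36.03 mg/L.

(a) 3.26 ppm; (b) 36.0 ppm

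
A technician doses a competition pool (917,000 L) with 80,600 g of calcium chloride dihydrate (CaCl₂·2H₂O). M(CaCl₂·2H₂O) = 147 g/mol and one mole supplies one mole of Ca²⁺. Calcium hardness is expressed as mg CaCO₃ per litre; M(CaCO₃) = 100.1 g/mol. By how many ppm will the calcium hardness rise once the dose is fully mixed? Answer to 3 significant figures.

Moles of Ca²⁺: 80,600 g ÷ 147 g/mol = 548.3 mol.
As CaCO₃: 548.3 mol × 100.1 g/mol = 54,880 g.
Rise: 54,880 g / 917,000 L × 1000 = 59.85 mg/L.

59.9 ppm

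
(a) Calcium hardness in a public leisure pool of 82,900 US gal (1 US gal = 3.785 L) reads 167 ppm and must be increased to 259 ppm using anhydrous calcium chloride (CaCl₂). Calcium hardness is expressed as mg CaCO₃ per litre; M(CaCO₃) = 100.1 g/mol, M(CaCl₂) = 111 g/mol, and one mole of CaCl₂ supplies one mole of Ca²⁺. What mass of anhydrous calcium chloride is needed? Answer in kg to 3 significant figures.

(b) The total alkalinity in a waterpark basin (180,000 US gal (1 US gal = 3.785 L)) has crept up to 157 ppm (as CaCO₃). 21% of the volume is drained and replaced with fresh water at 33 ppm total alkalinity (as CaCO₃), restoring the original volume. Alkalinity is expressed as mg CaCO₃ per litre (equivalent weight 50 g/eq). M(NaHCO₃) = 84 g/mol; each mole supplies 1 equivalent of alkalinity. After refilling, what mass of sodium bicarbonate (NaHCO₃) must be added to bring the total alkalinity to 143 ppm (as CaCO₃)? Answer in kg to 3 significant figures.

(a) Volume: 82,900 US gal × 3.785 L/gal = 313,776 L.
(a) Hardness to add: (259 − 167) = 92 mg/L as CaCO₃ × 313,776 L = 28,870 g as CaCO₃.
(a) Moles of Ca²⁺ (1 mol Ca²⁺ ≡ 1 mol CaCO₃): 28,870 / 100.1 g/mol = 288.4 mol.
(a) Mass of CaCl₂: 288.4 × 111 = 32,010 g.

(b) Volume: 180,000 US gal × 3.785 L/gal = 681,300 L.
(b) After draining 21% and refilling: 157 × 0.79 + 33 × 0.21 = 130.96 ppm.
(b) Deficit to target: 143 − 130.96 = 12.04 mg/L.
(b) As CaCO₃: 12.04 mg/L × 681,300 L = 8203 g; ÷ 50 g/eq ÷ 1 = 164.1 mol NaHCO₃.
(b) Mass: 164.1 × 84 = 13,780 g.

(a) 32.0 kg; (b) 13.8 kg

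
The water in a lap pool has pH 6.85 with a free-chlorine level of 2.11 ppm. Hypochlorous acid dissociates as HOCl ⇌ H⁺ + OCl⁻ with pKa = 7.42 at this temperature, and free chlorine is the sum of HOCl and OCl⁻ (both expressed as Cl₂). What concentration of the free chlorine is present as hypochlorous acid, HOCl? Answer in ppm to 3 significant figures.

[OCl⁻]/[HOCl] = 10^(pH − pKa) = 10^(6.85 − 7.42) = 10^-0.57 = 0.2692.
Fraction as HOCl = 1 / (1 + 0.2692) = 0.7879.
HOCl = 0.7879 × 2.11 ppm = 1.663 ppm.

1.66 ppm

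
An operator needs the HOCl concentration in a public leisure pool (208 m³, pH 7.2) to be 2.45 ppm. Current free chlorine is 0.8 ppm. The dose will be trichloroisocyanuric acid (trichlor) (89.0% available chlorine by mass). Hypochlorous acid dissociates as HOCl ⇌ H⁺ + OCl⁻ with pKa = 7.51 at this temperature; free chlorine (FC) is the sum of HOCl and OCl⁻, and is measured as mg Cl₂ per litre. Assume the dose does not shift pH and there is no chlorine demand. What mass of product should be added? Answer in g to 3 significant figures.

Volume: 208 m³ = 208,000 L.
[OCl⁻]/[HOCl] = 10^(pH − pKa) = 10^(7.2 − 7.51) = 0.4898; fraction as HOCl = 1/(1 + 0.4898) = 0.6712.
Free chlorine required for 2.45 ppm HOCl: 2.45 / 0.6712 = 3.65 ppm.
FC to add: 3.65 − 0.8 = 2.85 mg/L as Cl₂.
Cl₂ equivalent: 2.85 mg/L × 208,000 L = 592.8 g.
Product at 89.0% available Cl: 592.8 / 0.89 = 666.1 g.

666 g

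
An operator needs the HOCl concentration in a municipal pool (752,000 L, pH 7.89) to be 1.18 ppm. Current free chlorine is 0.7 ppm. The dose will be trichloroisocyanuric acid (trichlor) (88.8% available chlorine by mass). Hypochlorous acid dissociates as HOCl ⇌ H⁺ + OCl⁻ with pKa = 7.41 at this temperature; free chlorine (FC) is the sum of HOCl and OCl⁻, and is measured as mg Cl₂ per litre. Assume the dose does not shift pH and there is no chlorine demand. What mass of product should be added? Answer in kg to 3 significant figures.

3.42 kg

[OCl⁻]/[HOCl] = 10^(pH − pKa) = 10^(7.89 − 7.41) = 3.02; fraction as HOCl = 1/(1 + 3.02) = 0.2488.
Free chlorine required for 1.18 ppm HOCl: 1.18 / 0.2488 = 4.744 ppm.
FC to add: 4.744 − 0.7 = 4.044 mg/L as Cl₂.
Cl₂ equivalent: 4.044 mg/L × 752,000 L = 3041 g.
Product at 88.8% available Cl: 3041 / 0.888 = 3424 g.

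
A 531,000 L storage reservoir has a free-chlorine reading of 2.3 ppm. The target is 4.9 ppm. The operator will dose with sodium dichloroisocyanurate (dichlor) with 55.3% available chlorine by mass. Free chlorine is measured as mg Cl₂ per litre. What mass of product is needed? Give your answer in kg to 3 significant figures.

2.50 kg

Chlorine deficit: 4.9 − 2.3 = 2.6 ppm = 2.6 mg/L as Cl₂.
Cl₂ equivalent needed: 2.6 mg/L × 531,000 L = 1,381,000 mg = 1381 g.
Product at 55.3% available chlorine: 1381 / 0.553 = 2497 g.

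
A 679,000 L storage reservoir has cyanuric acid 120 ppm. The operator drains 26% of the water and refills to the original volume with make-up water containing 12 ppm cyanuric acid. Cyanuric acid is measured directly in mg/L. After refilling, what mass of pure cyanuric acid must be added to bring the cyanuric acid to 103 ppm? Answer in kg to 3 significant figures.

7.52 kg

After draining 26% and refilling: 120 × 0.74 + 12 × 0.26 = 91.92 ppm.
Deficit to target: 103 − 91.92 = 11.08 mg/L.
Mass: 11.08 mg/L × 679,000 L = 7523 g cyanuric acid.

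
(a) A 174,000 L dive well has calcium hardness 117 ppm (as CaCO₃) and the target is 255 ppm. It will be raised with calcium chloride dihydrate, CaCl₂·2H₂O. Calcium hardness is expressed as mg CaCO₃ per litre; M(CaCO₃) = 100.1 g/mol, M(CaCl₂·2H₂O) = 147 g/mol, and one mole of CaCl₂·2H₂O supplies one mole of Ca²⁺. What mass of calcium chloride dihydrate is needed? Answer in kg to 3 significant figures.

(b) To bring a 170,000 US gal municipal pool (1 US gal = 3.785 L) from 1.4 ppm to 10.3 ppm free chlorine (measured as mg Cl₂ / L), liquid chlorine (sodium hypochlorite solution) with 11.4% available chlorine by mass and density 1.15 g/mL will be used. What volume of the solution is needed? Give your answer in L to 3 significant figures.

(a) 35.3 kg; (b) 43.7 L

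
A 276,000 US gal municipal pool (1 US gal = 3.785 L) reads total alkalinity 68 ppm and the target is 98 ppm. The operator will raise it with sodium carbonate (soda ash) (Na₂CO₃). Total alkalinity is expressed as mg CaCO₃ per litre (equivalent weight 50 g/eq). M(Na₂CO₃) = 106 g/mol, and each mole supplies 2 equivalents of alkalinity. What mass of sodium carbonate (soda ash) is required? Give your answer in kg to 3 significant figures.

Volume: 276,000 US gal × 3.785 L/gal = 1,044,660 L.
Alkalinity to add: (98 − 68) = 30 mg/L as CaCO₃ × 1,044,660 L = 31,340 g as CaCO₃.
Equivalents: 31,340 g ÷ 50 g/eq = 626.8 eq.
Each mole of Na₂CO₃ supplies 2 eq, so 626.8 / 2 = 313.4 mol.
Mass: 313.4 mol × 106 g/mol = 33,220 g.

33.2 kg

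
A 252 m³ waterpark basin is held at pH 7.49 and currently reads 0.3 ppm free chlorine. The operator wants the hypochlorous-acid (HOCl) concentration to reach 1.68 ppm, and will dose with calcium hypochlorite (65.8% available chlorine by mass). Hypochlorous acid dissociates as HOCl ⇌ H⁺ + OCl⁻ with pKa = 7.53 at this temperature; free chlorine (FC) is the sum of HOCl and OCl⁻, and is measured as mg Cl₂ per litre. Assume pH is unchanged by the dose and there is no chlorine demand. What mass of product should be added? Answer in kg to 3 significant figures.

1.12 kg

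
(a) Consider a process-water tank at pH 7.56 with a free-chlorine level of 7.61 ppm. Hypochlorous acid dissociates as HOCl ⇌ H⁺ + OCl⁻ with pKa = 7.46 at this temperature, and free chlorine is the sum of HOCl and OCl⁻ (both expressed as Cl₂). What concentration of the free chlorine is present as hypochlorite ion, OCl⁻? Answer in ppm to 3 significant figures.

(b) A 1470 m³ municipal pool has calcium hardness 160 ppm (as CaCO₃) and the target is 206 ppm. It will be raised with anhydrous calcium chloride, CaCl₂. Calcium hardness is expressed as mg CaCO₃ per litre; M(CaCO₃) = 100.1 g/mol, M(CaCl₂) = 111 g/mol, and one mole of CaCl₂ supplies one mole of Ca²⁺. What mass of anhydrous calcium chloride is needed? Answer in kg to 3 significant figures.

(a) 4.24 ppm; (b) 75.0 kg

(a) [OCl⁻]/[HOCl] = 10^(pH − pKa) = 10^(7.56 − 7.46) = 10^0.10 = 1.259.
(a) Fraction as HOCl = 1 / (1 + 1.259) = 0.4427.
(a) OCl⁻ = (1 − 0.4427) × 7.61 ppm = 4.241 ppm.

(b) Volume: 1470 m³ = 1,470,000 L.
(b) Hardness to add: (206 − 160) = 46 mg/L as CaCO₃ × 1,470,000 L = 67,620 g as CaCO₃.
(b) Moles of Ca²⁺ (1 mol Ca²⁺ ≡ 1 mol CaCO₃): 67,620 / 100.1 g/mol = 675.5 mol.
(b) Mass of CaCl₂: 675.5 × 111 = 74,980 g.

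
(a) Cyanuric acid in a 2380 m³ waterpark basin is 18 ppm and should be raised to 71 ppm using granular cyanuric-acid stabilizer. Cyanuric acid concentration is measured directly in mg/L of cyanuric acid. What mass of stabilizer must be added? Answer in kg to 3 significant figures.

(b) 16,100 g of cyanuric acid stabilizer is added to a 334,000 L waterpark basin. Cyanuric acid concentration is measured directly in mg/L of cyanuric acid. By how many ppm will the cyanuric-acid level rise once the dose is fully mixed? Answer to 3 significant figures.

(a) Volume: 2380 m³ = 2,380,000 L.
(a) CYA to add: (71 − 18) = 53 mg/L × 2,380,000 L = 126,100 g cyanuric acid.

(b) Rise: 16,100 g / 334,000 L × 1000 = 48.2 mg/L.

(a) 126 kg; (b) 48.2 ppm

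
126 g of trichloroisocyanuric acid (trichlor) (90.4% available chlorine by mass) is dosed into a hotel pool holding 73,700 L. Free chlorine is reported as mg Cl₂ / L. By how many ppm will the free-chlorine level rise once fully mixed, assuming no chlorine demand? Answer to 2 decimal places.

1.55 ppm

Available chlorine delivered: 126 g × 0.904 = 113.9 g as Cl₂.
Concentration rise: 113.9 g / 73,700 L = 1.546 mg/L = 1.55 ppm.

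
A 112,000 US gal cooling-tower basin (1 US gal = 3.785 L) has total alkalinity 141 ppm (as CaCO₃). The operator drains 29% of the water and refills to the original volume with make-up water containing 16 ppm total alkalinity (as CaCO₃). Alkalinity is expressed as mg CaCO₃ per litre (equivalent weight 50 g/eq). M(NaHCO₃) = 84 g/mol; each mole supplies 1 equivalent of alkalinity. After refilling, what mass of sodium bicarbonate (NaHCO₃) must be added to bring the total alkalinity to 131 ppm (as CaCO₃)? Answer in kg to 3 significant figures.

18.7 kg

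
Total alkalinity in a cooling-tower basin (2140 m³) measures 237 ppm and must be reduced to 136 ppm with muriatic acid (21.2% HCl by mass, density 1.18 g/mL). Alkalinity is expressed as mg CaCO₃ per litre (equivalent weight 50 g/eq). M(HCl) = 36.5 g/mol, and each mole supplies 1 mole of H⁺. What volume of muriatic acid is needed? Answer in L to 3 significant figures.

631 L

Volume: 2140 m³ = 2,140,000 L.
Alkalinity to neutralize: (237 − 136) = 101 mg/L as CaCO₃ × 2,140,000 L = 216,100 g as CaCO₃.
Equivalents of H⁺ required: 216,100 ÷ 50 g/eq = 4323 eq = 4323 mol HCl.
Mass of HCl: 4323 × 36.5 = 157,800 g.
Mass of 21.2% solution: 157,800 / 0.212 = 744,300 g.
Volume: 744,300 g ÷ 1.18 g/mL = 630,700 mL.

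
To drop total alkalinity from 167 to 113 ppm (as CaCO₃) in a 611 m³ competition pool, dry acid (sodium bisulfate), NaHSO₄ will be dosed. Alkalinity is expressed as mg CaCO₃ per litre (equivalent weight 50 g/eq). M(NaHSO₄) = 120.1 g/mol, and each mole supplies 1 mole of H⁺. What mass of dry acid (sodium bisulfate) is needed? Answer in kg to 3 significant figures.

Volume: 611 m³ = 611,000 L.
Alkalinity to neutralize: (167 − 113) = 54 mg/L as CaCO₃ × 611,000 L = 32,990 g as CaCO₃.
Equivalents of H⁺ required: 32,990 ÷ 50 g/eq = 659.9 eq = 659.9 mol NaHSO₄.
Mass of NaHSO₄: 659.9 × 120.1 = 79,250 g.

79.3 kg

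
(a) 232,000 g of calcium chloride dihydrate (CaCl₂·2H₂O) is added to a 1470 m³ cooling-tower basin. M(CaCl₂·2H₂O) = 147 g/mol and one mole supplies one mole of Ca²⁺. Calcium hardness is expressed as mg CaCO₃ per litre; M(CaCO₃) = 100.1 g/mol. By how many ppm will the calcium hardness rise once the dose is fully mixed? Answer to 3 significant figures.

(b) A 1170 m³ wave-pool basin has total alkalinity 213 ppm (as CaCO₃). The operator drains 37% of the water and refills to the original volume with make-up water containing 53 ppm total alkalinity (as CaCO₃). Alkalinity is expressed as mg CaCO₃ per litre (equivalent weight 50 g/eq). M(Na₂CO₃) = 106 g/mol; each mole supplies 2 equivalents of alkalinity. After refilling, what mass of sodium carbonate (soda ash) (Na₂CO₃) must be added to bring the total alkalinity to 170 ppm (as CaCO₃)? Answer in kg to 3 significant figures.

(a) 107 ppm; (b) 20.1 kg

(a) Volume: 1470 m³ = 1,470,000 L.
(a) Moles of Ca²⁺: 232,000 g ÷ 147 g/mol = 1578 mol.
(a) As CaCO₃: 1578 mol × 100.1 g/mol = 158,000 g.
(a) Rise: 158,000 g / 1,470,000 L × 1000 = 107.5 mg/L.

(b) Volume: 1170 m³ = 1,170,000 L.
(b) After draining 37% and refilling: 213 × 0.63 + 53 × 0.37 = 153.8 ppm.
(b) Deficit to target: 170 − 153.8 = 16.2 mg/L.
(b) As CaCO₃: 16.2 mg/L × 1,170,000 L = 18,950 g; ÷ 50 g/eq ÷ 2 = 189.5 mol Na₂CO₃.
(b) Mass: 189.5 × 106 = 20,090 g.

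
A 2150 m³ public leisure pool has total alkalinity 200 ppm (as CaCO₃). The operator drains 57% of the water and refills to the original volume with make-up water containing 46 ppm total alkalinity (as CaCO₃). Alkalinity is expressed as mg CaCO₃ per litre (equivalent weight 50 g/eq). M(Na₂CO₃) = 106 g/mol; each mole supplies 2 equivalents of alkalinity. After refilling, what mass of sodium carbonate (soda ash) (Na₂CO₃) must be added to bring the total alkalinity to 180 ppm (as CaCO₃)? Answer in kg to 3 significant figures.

154 kg

Volume: 2150 m³ = 2,150,000 L.
After draining 57% and refilling: 200 × 0.43 + 46 × 0.57 = 112.22 ppm.
Deficit to target: 180 − 112.22 = 67.78 mg/L.
As CaCO₃: 67.78 mg/L × 2,150,000 L = 145,700 g; ÷ 50 g/eq ÷ 2 = 1457 mol Na₂CO₃.
Mass: 1457 × 106 = 154,500 g.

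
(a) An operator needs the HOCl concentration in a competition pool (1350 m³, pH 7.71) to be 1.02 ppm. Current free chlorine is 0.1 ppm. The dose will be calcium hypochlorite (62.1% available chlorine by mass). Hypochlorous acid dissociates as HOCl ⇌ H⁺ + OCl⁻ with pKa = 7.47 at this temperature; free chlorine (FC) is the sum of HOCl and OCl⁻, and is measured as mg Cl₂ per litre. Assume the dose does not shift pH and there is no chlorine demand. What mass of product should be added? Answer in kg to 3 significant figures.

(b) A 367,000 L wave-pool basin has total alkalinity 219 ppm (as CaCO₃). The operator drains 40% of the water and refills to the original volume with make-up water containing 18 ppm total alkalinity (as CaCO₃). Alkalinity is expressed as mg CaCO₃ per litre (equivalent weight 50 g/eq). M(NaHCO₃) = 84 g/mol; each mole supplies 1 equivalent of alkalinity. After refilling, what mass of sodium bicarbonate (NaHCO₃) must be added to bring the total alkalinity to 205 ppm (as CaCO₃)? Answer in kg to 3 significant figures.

(a) 5.85 kg; (b) 40.9 kg

(a) Volume: 1350 m³ = 1,350,000 L.
(a) [OCl⁻]/[HOCl] = 10^(pH − pKa) = 10^(7.71 − 7.47) = 1.738; fraction as HOCl = 1/(1 + 1.738) = 0.3653.
(a) Free chlorine required for 1.02 ppm HOCl: 1.02 / 0.3653 = 2.793 ppm.
(a) FC to add: 2.793 − 0.1 = 2.693 mg/L as Cl₂.
(a) Cl₂ equivalent: 2.693 mg/L × 1,350,000 L = 3635 g.
(a) Product at 62.1% available Cl: 3635 / 0.621 = 5853 g.

(b) After draining 40% and refilling: 219 × 0.60 + 18 × 0.40 = 138.6 ppm.
(b) Deficit to target: 205 − 138.6 = 66.4 mg/L.
(b) As CaCO₃: 66.4 mg/L × 367,000 L = 24,370 g; ÷ 50 g/eq ÷ 1 = 487.4 mol NaHCO₃.
(b) Mass: 487.4 × 84 = 40,940 g.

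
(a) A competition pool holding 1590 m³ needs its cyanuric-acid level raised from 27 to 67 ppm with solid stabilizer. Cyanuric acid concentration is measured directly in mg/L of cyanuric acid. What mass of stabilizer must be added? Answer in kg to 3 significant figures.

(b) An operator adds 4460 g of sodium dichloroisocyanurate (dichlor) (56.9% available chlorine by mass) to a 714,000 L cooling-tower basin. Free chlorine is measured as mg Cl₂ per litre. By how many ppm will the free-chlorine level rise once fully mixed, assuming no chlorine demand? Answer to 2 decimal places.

(a) Volume: 1590 m³ = 1,590,000 L.
(a) CYA to add: (67 − 27) = 40 mg/L × 1,590,000 L = 63,600 g cyanuric acid.

(b) Available chlorine delivered: 4460 g × 0.569 = 2538 g as Cl₂.
(b) Concentration rise: 2538 g / 714,000 L = 3.554 mg/L = 3.55 ppm.

(a) 63.6 kg; (b) 3.55 ppm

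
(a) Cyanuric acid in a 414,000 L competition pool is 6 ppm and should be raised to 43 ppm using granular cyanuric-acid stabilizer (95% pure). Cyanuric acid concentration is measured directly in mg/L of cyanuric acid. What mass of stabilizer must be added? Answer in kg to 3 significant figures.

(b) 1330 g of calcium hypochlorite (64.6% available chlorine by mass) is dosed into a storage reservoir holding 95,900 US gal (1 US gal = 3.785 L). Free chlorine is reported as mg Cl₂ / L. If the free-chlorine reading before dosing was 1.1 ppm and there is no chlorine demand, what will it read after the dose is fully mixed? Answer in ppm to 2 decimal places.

(a) CYA to add: (43 − 6) = 37 mg/L × 414,000 L = 15,320 g cyanuric acid.
(a) At 95% purity: 15,320 / 0.95 = 16,120 g product.

(b) Volume: 95,900 US gal × 3.785 L/gal = 362,982 L.
(b) Available chlorine delivered: 1330 g × 0.646 = 859.2 g as Cl₂.
(b) Concentration rise: 859.2 g / 362,982 L = 2.367 mg/L = 2.37 ppm.
(b) Final FC: 1.1 + 2.37 = 3.47 ppm.

(a) 16.1 kg; (b) 3.47 ppm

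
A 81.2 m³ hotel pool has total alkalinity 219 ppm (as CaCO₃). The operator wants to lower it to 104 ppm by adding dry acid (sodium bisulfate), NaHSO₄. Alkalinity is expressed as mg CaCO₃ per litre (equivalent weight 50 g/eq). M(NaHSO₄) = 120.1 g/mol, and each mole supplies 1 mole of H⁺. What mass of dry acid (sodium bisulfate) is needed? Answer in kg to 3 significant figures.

22.4 kg

Volume: 81.2 m³ = 81,200 L.
Alkalinity to neutralize: (219 − 104) = 115 mg/L as CaCO₃ × 81,200 L = 9338 g as CaCO₃.
Equivalents of H⁺ required: 9338 ÷ 50 g/eq = 186.8 eq = 186.8 mol NaHSO₄.
Mass of NaHSO₄: 186.8 × 120.1 = 22,430 g.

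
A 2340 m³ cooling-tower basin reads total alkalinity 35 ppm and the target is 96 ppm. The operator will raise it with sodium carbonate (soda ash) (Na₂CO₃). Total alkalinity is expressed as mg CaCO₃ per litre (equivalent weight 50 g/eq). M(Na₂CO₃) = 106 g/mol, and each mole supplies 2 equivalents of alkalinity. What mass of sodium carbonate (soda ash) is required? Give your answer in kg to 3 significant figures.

151 kg

Volume: 2340 m³ = 2,340,000 L.
Alkalinity to add: (96 − 35) = 61 mg/L as CaCO₃ × 2,340,000 L = 142,700 g as CaCO₃.
Equivalents: 142,700 g ÷ 50 g/eq = 2855 eq.
Each mole of Na₂CO₃ supplies 2 eq, so 2855 / 2 = 1427 mol.
Mass: 1427 mol × 106 g/mol = 151,300 g.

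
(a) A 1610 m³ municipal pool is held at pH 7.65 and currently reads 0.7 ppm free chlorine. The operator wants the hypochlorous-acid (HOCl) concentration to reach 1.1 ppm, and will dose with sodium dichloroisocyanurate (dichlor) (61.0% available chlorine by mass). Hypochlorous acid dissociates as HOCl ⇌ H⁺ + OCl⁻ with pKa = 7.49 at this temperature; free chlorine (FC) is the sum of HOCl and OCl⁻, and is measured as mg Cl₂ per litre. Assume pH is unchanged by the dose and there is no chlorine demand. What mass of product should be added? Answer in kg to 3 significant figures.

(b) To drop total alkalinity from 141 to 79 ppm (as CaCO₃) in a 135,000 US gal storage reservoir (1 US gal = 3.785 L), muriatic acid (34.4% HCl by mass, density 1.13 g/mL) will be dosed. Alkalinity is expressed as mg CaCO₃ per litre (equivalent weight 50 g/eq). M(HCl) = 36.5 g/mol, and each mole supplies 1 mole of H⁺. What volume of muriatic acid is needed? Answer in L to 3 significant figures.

(a) 5.25 kg; (b) 59.5 L

(a) Volume: 1610 m³ = 1,610,000 L.
(a) [OCl⁻]/[HOCl] = 10^(pH − pKa) = 10^(7.65 − 7.49) = 1.445; fraction as HOCl = 1/(1 + 1.445) = 0.4089.
(a) Free chlorine required for 1.1 ppm HOCl: 1.1 / 0.4089 = 2.69 ppm.
(a) FC to add: 2.69 − 0.7 = 1.99 mg/L as Cl₂.
(a) Cl₂ equivalent: 1.99 mg/L × 1,610,000 L = 3204 g.
(a) Product at 61.0% available Cl: 3204 / 0.61 = 5252 g.

(b) Volume: 135,000 US gal × 3.785 L/gal = 510,975 L.
(b) Alkalinity to neutralize: (141 − 79) = 62 mg/L as CaCO₃ × 510,975 L = 31,680 g as CaCO₃.
(b) Equivalents of H⁺ required: 31,680 ÷ 50 g/eq = 633.6 eq = 633.6 mol HCl.
(b) Mass of HCl: 633.6 × 36.5 = 23,130 g.
(b) Mass of 34.4% solution: 23,130 / 0.344 = 67,230 g.
(b) Volume: 67,230 g ÷ 1.13 g/mL = 59,490 mL.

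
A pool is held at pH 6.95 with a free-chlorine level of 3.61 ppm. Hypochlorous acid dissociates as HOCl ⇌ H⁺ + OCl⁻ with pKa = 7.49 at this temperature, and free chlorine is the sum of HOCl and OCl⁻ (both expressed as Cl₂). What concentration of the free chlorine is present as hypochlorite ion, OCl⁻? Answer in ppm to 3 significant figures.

[OCl⁻]/[HOCl] = 10^(pH − pKa) = 10^(6.95 − 7.49) = 10^-0.54 = 0.2884.
Fraction as HOCl = 1 / (1 + 0.2884) = 0.7762.
OCl⁻ = (1 − 0.7762) × 3.61 ppm = 0.8081 ppm.

0.808 ppm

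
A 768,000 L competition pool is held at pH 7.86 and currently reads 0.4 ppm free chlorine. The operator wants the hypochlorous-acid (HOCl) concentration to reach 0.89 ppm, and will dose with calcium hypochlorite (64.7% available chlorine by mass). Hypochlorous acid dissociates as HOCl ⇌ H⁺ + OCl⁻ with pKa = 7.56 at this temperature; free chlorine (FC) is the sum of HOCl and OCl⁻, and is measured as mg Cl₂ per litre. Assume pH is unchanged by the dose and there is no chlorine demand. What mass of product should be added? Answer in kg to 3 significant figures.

2.69 kg

[OCl⁻]/[HOCl] = 10^(pH − pKa) = 10^(7.86 − 7.56) = 1.995; fraction as HOCl = 1/(1 + 1.995) = 0.3339.
Free chlorine required for 0.89 ppm HOCl: 0.89 / 0.3339 = 2.666 ppm.
FC to add: 2.666 − 0.4 = 2.266 mg/L as Cl₂.
Cl₂ equivalent: 2.266 mg/L × 768,000 L = 1740 g.
Product at 64.7% available Cl: 1740 / 0.647 = 2690 g.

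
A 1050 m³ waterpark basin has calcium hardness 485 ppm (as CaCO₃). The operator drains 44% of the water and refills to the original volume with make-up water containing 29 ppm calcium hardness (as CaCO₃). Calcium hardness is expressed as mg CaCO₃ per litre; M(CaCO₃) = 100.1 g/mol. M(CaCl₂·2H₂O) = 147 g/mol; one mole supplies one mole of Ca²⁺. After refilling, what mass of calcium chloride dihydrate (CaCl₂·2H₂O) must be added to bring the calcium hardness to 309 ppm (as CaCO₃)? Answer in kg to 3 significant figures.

38.0 kg

Volume: 1050 m³ = 1,050,000 L.
After draining 44% and refilling: 485 × 0.56 + 29 × 0.44 = 284.36 ppm.
Deficit to target: 309 − 284.36 = 24.64 mg/L.
As CaCO₃: 24.64 mg/L × 1,050,000 L = 25,870 g; ÷ 100.1 = 258.5 mol Ca²⁺.
Mass: 258.5 × 147 = 37,990 g.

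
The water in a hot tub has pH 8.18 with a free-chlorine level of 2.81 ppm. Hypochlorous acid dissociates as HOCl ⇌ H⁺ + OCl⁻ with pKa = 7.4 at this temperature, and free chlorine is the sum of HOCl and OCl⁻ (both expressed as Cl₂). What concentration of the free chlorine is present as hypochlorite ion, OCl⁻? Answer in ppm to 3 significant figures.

2.41 ppm

[OCl⁻]/[HOCl] = 10^(pH − pKa) = 10^(8.18 − 7.4) = 10^0.78 = 6.026.
Fraction as HOCl = 1 / (1 + 6.026) = 0.1423.
OCl⁻ = (1 − 0.1423) × 2.81 ppm = 2.41 ppm.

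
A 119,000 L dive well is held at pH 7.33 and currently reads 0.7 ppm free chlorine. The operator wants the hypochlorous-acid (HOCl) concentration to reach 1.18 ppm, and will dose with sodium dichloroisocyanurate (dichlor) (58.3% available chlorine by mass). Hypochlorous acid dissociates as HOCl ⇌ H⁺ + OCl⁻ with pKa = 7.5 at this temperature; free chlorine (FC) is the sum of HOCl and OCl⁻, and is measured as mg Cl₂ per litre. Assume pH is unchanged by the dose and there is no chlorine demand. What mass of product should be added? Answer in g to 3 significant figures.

261 g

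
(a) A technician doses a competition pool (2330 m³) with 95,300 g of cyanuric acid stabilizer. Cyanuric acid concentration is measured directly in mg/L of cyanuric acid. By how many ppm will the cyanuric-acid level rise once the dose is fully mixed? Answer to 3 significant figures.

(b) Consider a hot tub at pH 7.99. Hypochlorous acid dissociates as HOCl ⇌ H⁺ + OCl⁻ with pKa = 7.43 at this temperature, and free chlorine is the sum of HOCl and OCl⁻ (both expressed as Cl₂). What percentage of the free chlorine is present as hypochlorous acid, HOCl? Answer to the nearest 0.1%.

(a) Volume: 2330 m³ = 2,330,000 L.
(a) Rise: 95,300 g / 2,330,000 L × 1000 = 40.9 mg/L.

(b) [OCl⁻]/[HOCl] = 10^(pH − pKa) = 10^(7.99 − 7.43) = 10^0.56 = 3.631.
(b) Fraction as HOCl = 1 / (1 + 3.631) = 0.2159.

(a) 40.9 ppm; (b) 21.6%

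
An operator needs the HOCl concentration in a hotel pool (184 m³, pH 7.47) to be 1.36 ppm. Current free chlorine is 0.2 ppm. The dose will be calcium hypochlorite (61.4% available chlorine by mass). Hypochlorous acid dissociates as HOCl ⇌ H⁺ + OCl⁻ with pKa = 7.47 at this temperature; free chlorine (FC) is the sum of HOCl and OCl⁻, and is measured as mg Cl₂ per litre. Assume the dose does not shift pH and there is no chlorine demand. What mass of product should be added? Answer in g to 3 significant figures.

Volume: 184 m³ = 184,000 L.
[OCl⁻]/[HOCl] = 10^(pH − pKa) = 10^(7.47 − 7.47) = 1; fraction as HOCl = 1/(1 + 1) = 0.5.
Free chlorine required for 1.36 ppm HOCl: 1.36 / 0.5 = 2.72 ppm.
FC to add: 2.72 − 0.2 = 2.52 mg/L as Cl₂.
Cl₂ equivalent: 2.52 mg/L × 184,000 L = 463.7 g.
Product at 61.4% available Cl: 463.7 / 0.614 = 755.2 g.

755 g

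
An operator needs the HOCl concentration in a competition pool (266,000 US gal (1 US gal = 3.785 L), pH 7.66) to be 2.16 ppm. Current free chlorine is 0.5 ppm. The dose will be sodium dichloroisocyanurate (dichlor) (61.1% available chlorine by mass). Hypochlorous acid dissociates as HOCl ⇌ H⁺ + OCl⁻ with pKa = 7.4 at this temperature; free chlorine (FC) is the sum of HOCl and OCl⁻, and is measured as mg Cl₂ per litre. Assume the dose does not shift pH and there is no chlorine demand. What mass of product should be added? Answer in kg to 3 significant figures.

Volume: 266,000 US gal × 3.785 L/gal = 1,006,810 L.
[OCl⁻]/[HOCl] = 10^(pH − pKa) = 10^(7.66 − 7.4) = 1.82; fraction as HOCl = 1/(1 + 1.82) = 0.3546.
Free chlorine required for 2.16 ppm HOCl: 2.16 / 0.3546 = 6.091 ppm.
FC to add: 6.091 − 0.5 = 5.591 mg/L as Cl₂.
Cl₂ equivalent: 5.591 mg/L × 1,006,810 L = 5629 g.
Product at 61.1% available Cl: 5629 / 0.611 = 9212 g.

9.21 kg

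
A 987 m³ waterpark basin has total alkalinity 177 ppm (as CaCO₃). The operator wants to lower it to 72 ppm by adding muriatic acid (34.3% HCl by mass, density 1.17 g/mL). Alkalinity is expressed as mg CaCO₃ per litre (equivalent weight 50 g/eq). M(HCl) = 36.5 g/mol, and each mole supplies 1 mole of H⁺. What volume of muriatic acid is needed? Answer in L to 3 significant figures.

189 L

Volume: 987 m³ = 987,000 L.
Alkalinity to neutralize: (177 − 72) = 105 mg/L as CaCO₃ × 987,000 L = 103,600 g as CaCO₃.
Equivalents of H⁺ required: 103,600 ÷ 50 g/eq = 2073 eq = 2073 mol HCl.
Mass of HCl: 2073 × 36.5 = 75,650 g.
Mass of 34.3% solution: 75,650 / 0.343 = 220,600 g.
Volume: 220,600 g ÷ 1.17 g/mL = 188,500 mL.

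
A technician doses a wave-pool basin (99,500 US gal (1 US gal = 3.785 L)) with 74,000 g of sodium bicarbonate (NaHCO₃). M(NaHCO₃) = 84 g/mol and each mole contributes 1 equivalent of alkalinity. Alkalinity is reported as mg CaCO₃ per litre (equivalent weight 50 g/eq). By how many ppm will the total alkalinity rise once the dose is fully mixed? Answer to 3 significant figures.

117 ppm

Volume: 99,500 US gal × 3.785 L/gal = 376,608 L.
Moles of NaHCO₃: 74,000 g ÷ 84 g/mol = 881 mol → 881 eq of alkalinity.
As CaCO₃: 881 eq × 50 g/eq = 44,050 g.
Rise: 44,050 g / 376,608 L × 1000 = 117 mg/L.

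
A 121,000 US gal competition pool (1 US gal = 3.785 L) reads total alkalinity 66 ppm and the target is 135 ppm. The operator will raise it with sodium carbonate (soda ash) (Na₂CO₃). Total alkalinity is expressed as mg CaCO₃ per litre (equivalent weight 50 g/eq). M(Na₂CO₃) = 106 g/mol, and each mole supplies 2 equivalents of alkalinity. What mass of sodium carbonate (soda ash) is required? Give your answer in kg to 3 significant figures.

Volume: 121,000 US gal × 3.785 L/gal = 457,985 L.
Alkalinity to add: (135 − 66) = 69 mg/L as CaCO₃ × 457,985 L = 31,600 g as CaCO₃.
Equivalents: 31,600 g ÷ 50 g/eq = 632 eq.
Each mole of Na₂CO₃ supplies 2 eq, so 632 / 2 = 316 mol.
Mass: 316 mol × 106 g/mol = 33,500 g.

33.5 kg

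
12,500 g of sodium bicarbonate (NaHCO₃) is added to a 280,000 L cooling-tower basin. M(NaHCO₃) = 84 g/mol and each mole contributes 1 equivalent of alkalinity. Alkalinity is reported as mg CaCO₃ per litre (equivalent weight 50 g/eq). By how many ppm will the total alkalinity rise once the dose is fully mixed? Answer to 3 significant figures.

26.6 ppm

Moles of NaHCO₃: 12,500 g ÷ 84 g/mol = 148.8 mol → 148.8 eq of alkalinity.
As CaCO₃: 148.8 eq × 50 g/eq = 7440 g.
Rise: 7440 g / 280,000 L × 1000 = 26.57 mg/L.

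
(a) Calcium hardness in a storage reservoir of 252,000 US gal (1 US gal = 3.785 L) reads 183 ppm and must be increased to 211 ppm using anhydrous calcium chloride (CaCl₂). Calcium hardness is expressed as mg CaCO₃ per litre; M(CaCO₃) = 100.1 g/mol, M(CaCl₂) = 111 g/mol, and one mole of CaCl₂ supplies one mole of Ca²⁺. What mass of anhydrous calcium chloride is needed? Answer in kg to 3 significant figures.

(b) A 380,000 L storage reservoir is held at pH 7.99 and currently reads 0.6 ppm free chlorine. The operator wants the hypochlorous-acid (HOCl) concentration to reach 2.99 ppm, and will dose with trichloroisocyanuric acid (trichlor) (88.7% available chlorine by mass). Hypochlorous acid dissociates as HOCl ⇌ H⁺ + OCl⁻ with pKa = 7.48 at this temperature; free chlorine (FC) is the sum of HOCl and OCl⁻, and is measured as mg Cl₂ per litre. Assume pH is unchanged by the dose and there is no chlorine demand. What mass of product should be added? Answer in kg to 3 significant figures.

(a) Volume: 252,000 US gal × 3.785 L/gal = 953,820 L.
(a) Hardness to add: (211 − 183) = 28 mg/L as CaCO₃ × 953,820 L = 26,710 g as CaCO₃.
(a) Moles of Ca²⁺ (1 mol Ca²⁺ ≡ 1 mol CaCO₃): 26,710 / 100.1 g/mol = 266.8 mol.
(a) Mass of CaCl₂: 266.8 × 111 = 29,620 g.

(b) [OCl⁻]/[HOCl] = 10^(pH − pKa) = 10^(7.99 − 7.48) = 3.236; fraction as HOCl = 1/(1 + 3.236) = 0.2361.
(b) Free chlorine required for 2.99 ppm HOCl: 2.99 / 0.2361 = 12.67 ppm.
(b) FC to add: 12.67 − 0.6 = 12.07 mg/L as Cl₂.
(b) Cl₂ equivalent: 12.07 mg/L × 380,000 L = 4585 g.
(b) Product at 88.7% available Cl: 4585 / 0.887 = 5169 g.

(a) 29.6 kg; (b) 5.17 kg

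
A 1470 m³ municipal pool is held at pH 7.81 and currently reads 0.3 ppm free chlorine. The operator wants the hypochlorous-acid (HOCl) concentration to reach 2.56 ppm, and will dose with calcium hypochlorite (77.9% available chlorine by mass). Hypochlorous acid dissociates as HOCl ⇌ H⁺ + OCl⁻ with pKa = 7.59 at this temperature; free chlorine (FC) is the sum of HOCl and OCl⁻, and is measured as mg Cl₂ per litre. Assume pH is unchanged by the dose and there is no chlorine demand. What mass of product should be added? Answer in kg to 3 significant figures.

12.3 kg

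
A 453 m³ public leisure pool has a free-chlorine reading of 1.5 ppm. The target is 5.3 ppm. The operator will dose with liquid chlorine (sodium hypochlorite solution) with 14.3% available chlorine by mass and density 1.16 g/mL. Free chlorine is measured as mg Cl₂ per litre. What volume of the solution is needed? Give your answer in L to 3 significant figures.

10.4 L

Volume: 453 m³ = 453,000 L.
Chlorine deficit: 5.3 − 1.5 = 3.8 ppm = 3.8 mg/L as Cl₂.
Cl₂ equivalent needed: 3.8 mg/L × 453,000 L = 1,721,000 mg = 1721 g.
Product at 14.3% available chlorine: 1721 / 0.143 = 12,040 g.
Volume at density 1.16 g/mL: 12,040 g ÷ 1.16 g/mL = 10,380 mL.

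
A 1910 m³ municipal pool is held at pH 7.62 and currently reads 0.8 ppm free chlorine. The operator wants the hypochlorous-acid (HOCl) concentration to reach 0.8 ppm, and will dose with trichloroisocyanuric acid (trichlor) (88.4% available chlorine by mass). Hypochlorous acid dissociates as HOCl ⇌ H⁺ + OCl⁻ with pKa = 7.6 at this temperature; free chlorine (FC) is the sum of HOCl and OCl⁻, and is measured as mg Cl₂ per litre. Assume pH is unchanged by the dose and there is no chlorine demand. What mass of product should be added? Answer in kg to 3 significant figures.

1.81 kg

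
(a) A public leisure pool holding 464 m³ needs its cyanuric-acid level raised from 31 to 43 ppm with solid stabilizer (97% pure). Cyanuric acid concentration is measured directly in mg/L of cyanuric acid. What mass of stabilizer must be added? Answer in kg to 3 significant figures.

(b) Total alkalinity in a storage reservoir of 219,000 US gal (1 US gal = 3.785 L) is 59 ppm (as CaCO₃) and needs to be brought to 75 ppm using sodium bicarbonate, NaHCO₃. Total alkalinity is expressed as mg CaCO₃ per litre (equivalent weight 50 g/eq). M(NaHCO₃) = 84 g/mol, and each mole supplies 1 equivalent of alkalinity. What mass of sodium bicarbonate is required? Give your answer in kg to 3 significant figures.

(a) 5.74 kg; (b) 22.3 kg

(a) Volume: 464 m³ = 464,000 L.
(a) CYA to add: (43 − 31) = 12 mg/L × 464,000 L = 5568 g cyanuric acid.
(a) At 97% purity: 5568 / 0.97 = 5740 g product.

(b) Volume: 219,000 US gal × 3.785 L/gal = 828,915 L.
(b) Alkalinity to add: (75 − 59) = 16 mg/L as CaCO₃ × 828,915 L = 13,260 g as CaCO₃.
(b) Equivalents: 13,260 g ÷ 50 g/eq = 265.3 eq.
(b) NaHCO₃ supplies 1 eq per mole → 265.3 mol.
(b) Mass: 265.3 mol × 84 g/mol = 22,280 g.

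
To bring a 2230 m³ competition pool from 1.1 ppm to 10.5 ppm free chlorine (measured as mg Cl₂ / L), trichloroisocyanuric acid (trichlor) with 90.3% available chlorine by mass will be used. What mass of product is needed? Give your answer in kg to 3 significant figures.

Volume: 2230 m³ = 2,230,000 L.
Chlorine deficit: 10.5 − 1.1 = 9.4 ppm = 9.4 mg/L as Cl₂.
Cl₂ equivalent needed: 9.4 mg/L × 2,230,000 L = 20,960,000 mg = 20,960 g.
Product at 90.3% available chlorine: 20,960 / 0.903 = 23,210 g.

23.2 kg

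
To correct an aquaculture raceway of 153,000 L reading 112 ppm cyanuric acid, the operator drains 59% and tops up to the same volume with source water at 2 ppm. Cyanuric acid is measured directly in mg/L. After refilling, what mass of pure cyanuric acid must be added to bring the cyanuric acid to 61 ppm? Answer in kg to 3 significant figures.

2.13 kg

After draining 59% and refilling: 112 × 0.41 + 2 × 0.59 = 47.1 ppm.
Deficit to target: 61 − 47.1 = 13.9 mg/L.
Mass: 13.9 mg/L × 153,000 L = 2127 g cyanuric acid.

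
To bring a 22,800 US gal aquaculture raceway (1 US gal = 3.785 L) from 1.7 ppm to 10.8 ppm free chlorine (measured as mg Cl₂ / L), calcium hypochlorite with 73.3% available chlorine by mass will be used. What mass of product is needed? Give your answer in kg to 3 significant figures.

1.07 kg

Volume: 22,800 US gal × 3.785 L/gal = 86,298 L.
Chlorine deficit: 10.8 − 1.7 = 9.1 ppm = 9.1 mg/L as Cl₂.
Cl₂ equivalent needed: 9.1 mg/L × 86,298 L = 785,300 mg = 785.3 g.
Product at 73.3% available chlorine: 785.3 / 0.733 = 1071 g.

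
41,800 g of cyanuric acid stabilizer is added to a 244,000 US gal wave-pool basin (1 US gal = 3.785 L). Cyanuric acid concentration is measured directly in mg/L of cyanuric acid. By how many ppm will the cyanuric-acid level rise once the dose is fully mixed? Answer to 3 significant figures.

Volume: 244,000 US gal × 3.785 L/gal = 923,540 L.
Rise: 41,800 g / 923,540 L × 1000 = 45.26 mg/L.

45.3 ppm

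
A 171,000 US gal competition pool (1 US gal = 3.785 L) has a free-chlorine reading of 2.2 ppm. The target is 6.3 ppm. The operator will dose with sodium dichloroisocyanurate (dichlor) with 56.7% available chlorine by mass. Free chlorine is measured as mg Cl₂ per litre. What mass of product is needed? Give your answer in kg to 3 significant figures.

4.68 kg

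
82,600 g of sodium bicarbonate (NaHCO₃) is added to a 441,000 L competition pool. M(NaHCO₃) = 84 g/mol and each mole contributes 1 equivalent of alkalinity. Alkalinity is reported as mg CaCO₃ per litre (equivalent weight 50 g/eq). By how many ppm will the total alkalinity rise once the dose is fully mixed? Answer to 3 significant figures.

Moles of NaHCO₃: 82,600 g ÷ 84 g/mol = 983.3 mol → 983.3 eq of alkalinity.
As CaCO₃: 983.3 eq × 50 g/eq = 49,170 g.
Rise: 49,170 g / 441,000 L × 1000 = 111.5 mg/L.

111 ppm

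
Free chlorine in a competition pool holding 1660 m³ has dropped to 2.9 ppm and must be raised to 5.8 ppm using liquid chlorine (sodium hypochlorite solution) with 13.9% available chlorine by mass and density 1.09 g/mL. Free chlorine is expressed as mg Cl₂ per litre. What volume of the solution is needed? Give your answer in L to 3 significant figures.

31.8 L

Volume: 1660 m³ = 1,660,000 L.
Chlorine deficit: 5.8 − 2.9 = 2.9 ppm = 2.9 mg/L as Cl₂.
Cl₂ equivalent needed: 2.9 mg/L × 1,660,000 L = 4,814,000 mg = 4814 g.
Product at 13.9% available chlorine: 4814 / 0.139 = 34,630 g.
Volume at density 1.09 g/mL: 34,630 g ÷ 1.09 g/mL = 31,770 mL.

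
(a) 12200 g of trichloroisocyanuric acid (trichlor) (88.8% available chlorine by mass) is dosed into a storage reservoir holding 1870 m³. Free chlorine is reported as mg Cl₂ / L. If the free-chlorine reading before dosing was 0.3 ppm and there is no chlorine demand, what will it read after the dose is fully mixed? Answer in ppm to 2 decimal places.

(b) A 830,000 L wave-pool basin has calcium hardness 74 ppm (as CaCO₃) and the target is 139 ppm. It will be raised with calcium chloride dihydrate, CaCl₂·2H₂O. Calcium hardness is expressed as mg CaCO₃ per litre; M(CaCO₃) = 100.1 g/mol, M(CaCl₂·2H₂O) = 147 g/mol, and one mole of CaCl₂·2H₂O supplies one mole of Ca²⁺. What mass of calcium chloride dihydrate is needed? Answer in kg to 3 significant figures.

(a) 6.09 ppm; (b) 79.2 kg

(a) Volume: 1870 m³ = 1,870,000 L.
(a) Available chlorine delivered: 12,200 g × 0.888 = 10,830 g as Cl₂.
(a) Concentration rise: 10,830 g / 1,870,000 L = 5.793 mg/L = 5.79 ppm.
(a) Final FC: 0.3 + 5.79 = 6.09 ppm.

(b) Hardness to add: (139 − 74) = 65 mg/L as CaCO₃ × 830,000 L = 53,950 g as CaCO₃.
(b) Moles of Ca²⁺ (1 mol Ca²⁺ ≡ 1 mol CaCO₃): 53,950 / 100.1 g/mol = 539 mol.
(b) Mass of CaCl₂·2H₂O: 539 × 147 = 79,230 g.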